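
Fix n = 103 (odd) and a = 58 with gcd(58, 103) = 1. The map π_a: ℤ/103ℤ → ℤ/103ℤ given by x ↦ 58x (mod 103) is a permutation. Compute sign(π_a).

+1

Orbit of 18 under x↦58x: [18, 14, 91, 25, 8, 52, 29]… (length divides ord_103(58)).
π_58 has 3 disjoint cycles with lengths [51, 51, 1] on {0,…,102}.
103 − 3 = 100 transpositions; sign(π) = (−1)^100 = +1.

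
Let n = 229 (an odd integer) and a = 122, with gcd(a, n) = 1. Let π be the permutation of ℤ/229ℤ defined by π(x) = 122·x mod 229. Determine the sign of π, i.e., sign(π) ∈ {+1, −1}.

Start at x=122: 122 → 228 → 107 → 1 → 122 (one orbit).
58 cycles of lengths [4, 4, 4, 4, 4, 4, 4, 4, 4, 4, 4, 4, 4, 4, 4, 4, 4, 4, 4, 4, 4, 4, 4, 4, 4, 4, 4, 4, 4, 4, 4, 4, 4, 4, 4, 4, 4, 4, 4, 4, 4, 4, 4, 4, 4, 4, 4, 4, 4, 4, 4, 4, 4, 4, 4, 4, 4, 1].
229 − 58 = 171 transpositions; sign(π) = (−1)^171 = -1.
The Jacobi symbol (122|229) = -1 (Zolotarev) agrees.

-1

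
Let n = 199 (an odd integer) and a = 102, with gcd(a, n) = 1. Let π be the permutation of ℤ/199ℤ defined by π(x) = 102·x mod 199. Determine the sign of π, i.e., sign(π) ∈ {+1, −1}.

+1

Start at x=46: 46 → 115 → 188 → 72 → 180 → 52 → 130 → … (one orbit).
Decompose π into cycles: lengths [99, 99, 1] (3 cycles, including the fixed point 0).
3 cycles on 199: each ℓ→(−1)^(ℓ−1), product (−1)^196 = +1.
Check: (102/199) = +1 by Zolotarev.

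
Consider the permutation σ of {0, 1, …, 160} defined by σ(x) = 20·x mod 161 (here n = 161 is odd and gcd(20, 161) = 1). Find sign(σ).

+1

Start at x=29: 29 → 97 → 8 → 160 → 141 → 83 → 50 → … (one orbit).
11 cycles of lengths [22, 22, 22, 22, 22, 22, 22, 2, 2, 2, 1].
11 cycles on 161: each ℓ→(−1)^(ℓ−1), product (−1)^150 = +1.
Zolotarev: (20|161) = +1, matching the cycle-count sign.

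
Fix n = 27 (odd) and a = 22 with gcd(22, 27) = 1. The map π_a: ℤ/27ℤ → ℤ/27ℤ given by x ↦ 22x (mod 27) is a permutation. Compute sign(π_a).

+1

Trace 16: π^k(16) = [16, 1, 22, 25, 10, 4, 7] for k=0..6.
Decompose π into cycles: lengths [9, 9, 3, 3, 1, 1, 1] (7 cycles, including the fixed point 0).
27 − 7 = 20 transpositions; sign(π) = (−1)^20 = +1.
Via Zolotarev, sign(π_{22}) = (22|27) = +1.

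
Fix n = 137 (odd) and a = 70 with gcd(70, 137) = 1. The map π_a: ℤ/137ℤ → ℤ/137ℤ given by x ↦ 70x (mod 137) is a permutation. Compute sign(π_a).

-1

Start at x=43: 43 → 133 → 131 → 128 → 55 → 14 → 21 → … (one orbit).
Cycle lengths of π_70 on ℤ/137ℤ: [136, 1]; 2 cycles in total.
With 2 cycles on 137 points, sign = (−1)^{137−2} = -1.
Via Zolotarev, sign(π_{70}) = (70|137) = -1.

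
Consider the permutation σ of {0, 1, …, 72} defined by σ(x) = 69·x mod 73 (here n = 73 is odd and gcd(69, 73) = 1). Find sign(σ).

Start at x=71: 71 → 8 → 41 → 55 → 72 → 4 → 57 → … (one orbit).
π_69 has 5 disjoint cycles with lengths [18, 18, 18, 18, 1] on {0,…,72}.
5 cycles on 73: each ℓ→(−1)^(ℓ−1), product (−1)^68 = +1.
The Jacobi symbol (69|73) = +1 (Zolotarev) agrees.

+1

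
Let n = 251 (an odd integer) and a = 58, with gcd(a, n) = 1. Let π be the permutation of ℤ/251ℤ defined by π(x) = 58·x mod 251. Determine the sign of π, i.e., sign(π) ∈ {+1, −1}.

Trace 204: π^k(204) = [204, 35, 22, 21, 214, 113, 28] for k=0..6.
Cycle type of π: 125×2 + 1; total 3 cycles.
3 cycles on 251: each ℓ→(−1)^(ℓ−1), product (−1)^248 = +1.

+1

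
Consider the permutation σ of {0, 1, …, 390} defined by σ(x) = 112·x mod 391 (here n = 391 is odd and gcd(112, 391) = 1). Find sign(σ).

Trace 28: π^k(28) = [28, 8, 114, 256, 129, 372, 218] for k=0..6.
The orbit structure of x ↦ 112x mod 391: 5 orbits of sizes [176, 176, 22, 16, 1].
sign(π) = (−1)^{n − #cycles} = (−1)^{391−5} = (−1)^386 = +1.
Zolotarev: (112|391) = +1, matching the cycle-count sign.

+1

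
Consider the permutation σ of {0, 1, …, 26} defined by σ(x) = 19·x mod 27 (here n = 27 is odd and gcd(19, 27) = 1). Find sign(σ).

Trace 10: π^k(10) = [10, 1, 19] for k=0..2.
Decompose π into cycles: lengths [3, 3, 3, 3, 3, 3, 1, 1, 1, 1, 1, 1, 1, 1, 1] (15 cycles, including the fixed point 0).
27 − 15 = 12 transpositions; sign(π) = (−1)^12 = +1.
Via Zolotarev, sign(π_{19}) = (19|27) = +1.

+1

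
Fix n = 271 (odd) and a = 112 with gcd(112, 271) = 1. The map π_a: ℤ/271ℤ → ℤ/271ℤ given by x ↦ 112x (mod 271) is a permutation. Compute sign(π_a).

Orbit of 244 under x↦112x: [244, 228, 62, 169, 229, 174, 247]… (length divides ord_271(112)).
3 cycles of lengths [135, 135, 1].
n − c = 271 − 3 = 268; sign = (−1)^268 = +1.

+1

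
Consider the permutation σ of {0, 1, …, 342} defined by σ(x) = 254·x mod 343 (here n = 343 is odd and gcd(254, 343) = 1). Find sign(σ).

+1

Trace 74: π^k(74) = [74, 274, 310, 193, 316, 2, 165] for k=0..6.
Decompose π into cycles: lengths [147, 147, 21, 21, 3, 3, 1] (7 cycles, including the fixed point 0).
7 cycles on 343: each ℓ→(−1)^(ℓ−1), product (−1)^336 = +1.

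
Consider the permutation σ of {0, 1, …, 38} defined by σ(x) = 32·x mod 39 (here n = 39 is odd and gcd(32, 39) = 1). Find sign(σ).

+1

Orbit of 8 under x↦32x: [8, 22, 2, 25, 20, 16, 5]… (length divides ord_39(32)).
π_32 has 5 disjoint cycles with lengths [12, 12, 12, 2, 1] on {0,…,38}.
n − c = 39 − 5 = 34; sign = (−1)^34 = +1.
The Jacobi symbol (32|39) = +1 (Zolotarev) agrees.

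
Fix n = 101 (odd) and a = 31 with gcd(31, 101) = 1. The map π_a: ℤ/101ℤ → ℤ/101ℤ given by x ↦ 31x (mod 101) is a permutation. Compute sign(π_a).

+1

Start at x=79: 79 → 25 → 68 → 88 → 1 → 31 → 52 → … (one orbit).
5 cycles of lengths [25, 25, 25, 25, 1].
Σ(ℓ_i−1) = 101−5 = 96; sign = (−1)^96 = +1.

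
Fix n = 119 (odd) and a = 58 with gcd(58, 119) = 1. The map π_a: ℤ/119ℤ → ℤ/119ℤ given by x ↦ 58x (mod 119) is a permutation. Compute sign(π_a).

-1

Orbit of 64 under x↦58x: [64, 23, 25, 22, 86, 109, 15]… (length divides ord_119(58)).
Decompose π into cycles: lengths [48, 48, 16, 3, 3, 1] (6 cycles, including the fixed point 0).
119 − 6 = 113 transpositions; sign(π) = (−1)^113 = -1.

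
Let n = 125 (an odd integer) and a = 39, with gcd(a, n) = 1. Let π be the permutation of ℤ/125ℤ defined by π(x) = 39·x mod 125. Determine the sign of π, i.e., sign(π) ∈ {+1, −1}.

Trace 84: π^k(84) = [84, 26, 14, 46, 44, 91, 49] for k=0..6.
The orbit structure of x ↦ 39x mod 125: 7 orbits of sizes [50, 50, 10, 10, 2, 2, 1].
Σ(ℓ_i−1) = 125−7 = 118; sign = (−1)^118 = +1.
Zolotarev: (39|125) = +1, matching the cycle-count sign.

+1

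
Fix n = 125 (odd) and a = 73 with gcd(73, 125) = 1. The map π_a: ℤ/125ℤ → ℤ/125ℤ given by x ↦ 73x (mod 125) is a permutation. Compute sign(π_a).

-1

Orbit of 46 under x↦73x: [46, 108, 9, 32, 86, 28, 44]… (length divides ord_125(73)).
Cycle lengths of π_73 on ℤ/125ℤ: [100, 20, 4, 1]; 4 cycles in total.
4 cycles on 125: each ℓ→(−1)^(ℓ−1), product (−1)^121 = -1.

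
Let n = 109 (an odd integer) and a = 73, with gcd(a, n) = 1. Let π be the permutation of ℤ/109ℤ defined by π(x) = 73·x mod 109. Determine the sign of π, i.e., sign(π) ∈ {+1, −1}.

+1

Trace 49: π^k(49) = [49, 89, 66, 22, 80, 63, 21] for k=0..6.
Decompose π into cycles: lengths [27, 27, 27, 27, 1] (5 cycles, including the fixed point 0).
sign(π) = (−1)^{n − #cycles} = (−1)^{109−5} = (−1)^104 = +1.
Check: (73/109) = +1 by Zolotarev.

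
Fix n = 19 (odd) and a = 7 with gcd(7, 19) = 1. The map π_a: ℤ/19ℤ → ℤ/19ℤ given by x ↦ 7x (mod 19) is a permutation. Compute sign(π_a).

+1

Orbit of 7 under x↦7x: [7, 11, 1]… (length divides ord_19(7)).
Cycle type of π: 3×6 + 1; total 7 cycles.
n − c = 19 − 7 = 12; sign = (−1)^12 = +1.
Zolotarev: (7|19) = +1, matching the cycle-count sign.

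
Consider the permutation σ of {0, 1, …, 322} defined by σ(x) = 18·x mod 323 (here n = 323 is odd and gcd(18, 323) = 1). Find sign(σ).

Trace 1: π^k(1) = [1, 18] for k=0..1.
Cycle lengths of π_18 on ℤ/323ℤ: [2, 2, 2, 2, 2, 2, 2, 2, 2, 2, 2, 2, 2, 2, 2, 2, 2, 2, 2, 2, 2, 2, 2, 2, 2, 2, 2, 2, 2, 2, 2, 2, 2, 2, 2, 2, 2, 2, 2, 2, 2, 2, 2, 2, 2, 2, 2, 2, 2, 2, 2, 2, 2, 2, 2, 2, 2, 2, 2, 2, 2, 2, 2, 2, 2, 2, 2, 2, 2, 2, 2, 2, 2, 2, 2, 2, 2, 2, 2, 2, 2, 2, 2, 2, 2, 2, 2, 2, 2, 2, 2, 2, 2, 2, 2, 2, 2, 2, 2, 2, 2, 2, 2, 2, 2, 2, 2, 2, 2, 2, 2, 2, 2, 2, 2, 2, 2, 2, 2, 2, 2, 2, 2, 2, 2, 2, 2, 2, 2, 2, 2, 2, 2, 2, 2, 2, 2, 2, 2, 2, 2, 2, 2, 2, 2, 2, 2, 2, 2, 2, 2, 2, 2, 1, 1, 1, 1, 1, 1, 1, 1, 1, 1, 1, 1, 1, 1, 1, 1, 1]; 170 cycles in total.
323 − 170 = 153 transpositions; sign(π) = (−1)^153 = -1.
Via Zolotarev, sign(π_{18}) = (18|323) = -1.

-1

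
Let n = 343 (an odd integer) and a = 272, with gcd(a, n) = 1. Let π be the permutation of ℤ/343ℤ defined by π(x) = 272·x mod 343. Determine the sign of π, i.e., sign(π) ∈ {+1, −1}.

-1

Start at x=15: 15 → 307 → 155 → 314 → 1 → 272 → 239 → … (one orbit).
Cycle type of π: 98×3 + 14×3 + 2×3 + 1; total 10 cycles.
343 − 10 = 333 transpositions; sign(π) = (−1)^333 = -1.
Zolotarev: (272|343) = -1, matching the cycle-count sign.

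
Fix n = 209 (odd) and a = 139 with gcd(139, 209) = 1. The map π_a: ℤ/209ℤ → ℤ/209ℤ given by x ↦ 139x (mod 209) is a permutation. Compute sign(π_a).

-1

Start at x=24: 24 → 201 → 142 → 92 → 39 → 196 → 74 → … (one orbit).
π_139 has 6 disjoint cycles with lengths [90, 90, 10, 9, 9, 1] on {0,…,208}.
With 6 cycles on 209 points, sign = (−1)^{209−6} = -1.
Via Zolotarev, sign(π_{139}) = (139|209) = -1.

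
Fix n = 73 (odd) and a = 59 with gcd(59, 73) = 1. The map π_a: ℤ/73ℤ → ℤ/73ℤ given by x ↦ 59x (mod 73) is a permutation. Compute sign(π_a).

Orbit of 68 under x↦59x: [68, 70, 42, 69, 56, 19, 26]… (length divides ord_73(59)).
Cycle lengths of π_59 on ℤ/73ℤ: [72, 1]; 2 cycles in total.
2 cycles on 73: each ℓ→(−1)^(ℓ−1), product (−1)^71 = -1.
Check: (59/73) = -1 by Zolotarev.

-1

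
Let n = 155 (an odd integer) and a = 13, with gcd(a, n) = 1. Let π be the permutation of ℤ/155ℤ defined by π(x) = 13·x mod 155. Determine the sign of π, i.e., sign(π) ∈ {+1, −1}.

Orbit of 73 under x↦13x: [73, 19, 92, 111, 48, 4, 52]… (length divides ord_155(13)).
Cycle lengths of π_13 on ℤ/155ℤ: [60, 60, 30, 4, 1]; 5 cycles in total.
Σ(ℓ_i−1) = 155−5 = 150; sign = (−1)^150 = +1.

+1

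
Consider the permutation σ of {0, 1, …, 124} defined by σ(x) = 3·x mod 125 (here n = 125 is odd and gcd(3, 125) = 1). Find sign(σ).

Start at x=123: 123 → 119 → 107 → 71 → 88 → 14 → 42 → … (one orbit).
The orbit structure of x ↦ 3x mod 125: 4 orbits of sizes [100, 20, 4, 1].
With 4 cycles on 125 points, sign = (−1)^{125−4} = -1.

-1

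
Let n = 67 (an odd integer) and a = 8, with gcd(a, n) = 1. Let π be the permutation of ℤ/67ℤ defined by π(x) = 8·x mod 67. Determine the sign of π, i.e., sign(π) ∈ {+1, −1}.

-1

Trace 27: π^k(27) = [27, 15, 53, 22, 42, 1, 8] for k=0..6.
The orbit structure of x ↦ 8x mod 67: 4 orbits of sizes [22, 22, 22, 1].
n − c = 67 − 4 = 63; sign = (−1)^63 = -1.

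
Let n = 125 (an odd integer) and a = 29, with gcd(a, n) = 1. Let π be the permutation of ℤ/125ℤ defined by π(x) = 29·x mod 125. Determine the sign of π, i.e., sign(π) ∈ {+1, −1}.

Start at x=56: 56 → 124 → 96 → 34 → 111 → 94 → 101 → … (one orbit).
Cycle type of π: 50×2 + 10×2 + 2×2 + 1; total 7 cycles.
With 7 cycles on 125 points, sign = (−1)^{125−7} = +1.
Zolotarev: (29|125) = +1, matching the cycle-count sign.

+1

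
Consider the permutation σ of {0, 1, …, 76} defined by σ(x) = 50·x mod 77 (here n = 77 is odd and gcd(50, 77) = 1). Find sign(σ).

Start at x=43: 43 → 71 → 8 → 15 → 57 → 1 → 50 → … (one orbit).
Cycle lengths of π_50 on ℤ/77ℤ: [10, 10, 10, 10, 10, 10, 10, 1, 1, 1, 1, 1, 1, 1]; 14 cycles in total.
With 14 cycles on 77 points, sign = (−1)^{77−14} = -1.
The Jacobi symbol (50|77) = -1 (Zolotarev) agrees.

-1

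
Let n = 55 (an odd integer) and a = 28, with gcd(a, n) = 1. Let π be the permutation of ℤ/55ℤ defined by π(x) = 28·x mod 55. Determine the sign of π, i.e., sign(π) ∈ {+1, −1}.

Start at x=7: 7 → 31 → 43 → 49 → 52 → 26 → 13 → … (one orbit).
5 cycles of lengths [20, 20, 10, 4, 1].
n − c = 55 − 5 = 50; sign = (−1)^50 = +1.
Check: (28/55) = +1 by Zolotarev.

+1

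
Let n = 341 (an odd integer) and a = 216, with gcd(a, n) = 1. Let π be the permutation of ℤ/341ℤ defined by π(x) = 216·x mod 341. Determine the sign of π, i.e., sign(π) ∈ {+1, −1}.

Start at x=123: 123 → 311 → 340 → 125 → 61 → 218 → 30 → … (one orbit).
π_216 has 47 disjoint cycles with lengths [10, 10, 10, 10, 10, 10, 10, 10, 10, 10, 10, 10, 10, 10, 10, 10, 10, 10, 10, 10, 10, 10, 10, 10, 10, 10, 10, 10, 10, 10, 10, 2, 2, 2, 2, 2, 2, 2, 2, 2, 2, 2, 2, 2, 2, 2, 1] on {0,…,340}.
47 cycles on 341: each ℓ→(−1)^(ℓ−1), product (−1)^294 = +1.
Check: (216/341) = +1 by Zolotarev.

+1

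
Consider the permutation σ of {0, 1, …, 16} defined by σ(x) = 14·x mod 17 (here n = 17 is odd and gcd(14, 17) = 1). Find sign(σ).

-1

Start at x=8: 8 → 10 → 4 → 5 → 2 → 11 → 1 → … (one orbit).
The orbit structure of x ↦ 14x mod 17: 2 orbits of sizes [16, 1].
With 2 cycles on 17 points, sign = (−1)^{17−2} = -1.
The Jacobi symbol (14|17) = -1 (Zolotarev) agrees.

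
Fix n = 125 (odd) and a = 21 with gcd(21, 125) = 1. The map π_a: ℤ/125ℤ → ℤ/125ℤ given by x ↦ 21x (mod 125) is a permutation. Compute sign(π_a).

+1

Start at x=66: 66 → 11 → 106 → 101 → 121 → 41 → 111 → … (one orbit).
π_21 has 13 disjoint cycles with lengths [25, 25, 25, 25, 5, 5, 5, 5, 1, 1, 1, 1, 1] on {0,…,124}.
125 − 13 = 112 transpositions; sign(π) = (−1)^112 = +1.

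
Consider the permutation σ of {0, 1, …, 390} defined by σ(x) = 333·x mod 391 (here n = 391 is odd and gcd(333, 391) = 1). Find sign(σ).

Orbit of 35 under x↦333x: [35, 316, 49, 286, 225, 244, 315]… (length divides ord_391(333)).
Cycle type of π: 176×2 + 22 + 16 + 1; total 5 cycles.
Σ(ℓ_i−1) = 391−5 = 386; sign = (−1)^386 = +1.
Check: (333/391) = +1 by Zolotarev.

+1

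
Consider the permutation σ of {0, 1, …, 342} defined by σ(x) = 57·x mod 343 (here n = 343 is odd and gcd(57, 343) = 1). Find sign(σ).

Trace 15: π^k(15) = [15, 169, 29, 281, 239, 246, 302] for k=0..6.
Cycle lengths of π_57 on ℤ/343ℤ: [49, 49, 49, 49, 49, 49, 7, 7, 7, 7, 7, 7, 1, 1, 1, 1, 1, 1, 1]; 19 cycles in total.
19 cycles on 343: each ℓ→(−1)^(ℓ−1), product (−1)^324 = +1.
Via Zolotarev, sign(π_{57}) = (57|343) = +1.

+1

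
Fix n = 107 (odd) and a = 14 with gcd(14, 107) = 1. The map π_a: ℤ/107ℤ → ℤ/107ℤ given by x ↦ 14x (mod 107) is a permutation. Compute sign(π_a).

+1

Start at x=16: 16 → 10 → 33 → 34 → 48 → 30 → 99 → … (one orbit).
Cycle lengths of π_14 on ℤ/107ℤ: [53, 53, 1]; 3 cycles in total.
Σ(ℓ_i−1) = 107−3 = 104; sign = (−1)^104 = +1.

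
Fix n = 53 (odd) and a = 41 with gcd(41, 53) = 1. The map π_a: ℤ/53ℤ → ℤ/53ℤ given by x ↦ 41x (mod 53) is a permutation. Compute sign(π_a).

Start at x=21: 21 → 13 → 3 → 17 → 8 → 10 → 39 → … (one orbit).
Cycle lengths of π_41 on ℤ/53ℤ: [52, 1]; 2 cycles in total.
n − c = 53 − 2 = 51; sign = (−1)^51 = -1.
(41|53)_J = -1 (Zolotarev's lemma cross-check).

-1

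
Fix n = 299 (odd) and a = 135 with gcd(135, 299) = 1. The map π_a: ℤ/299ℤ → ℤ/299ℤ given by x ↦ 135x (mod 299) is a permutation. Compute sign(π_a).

Orbit of 148 under x↦135x: [148, 246, 21, 144, 5, 77, 229]… (length divides ord_299(135)).
11 cycles of lengths [44, 44, 44, 44, 44, 44, 22, 4, 4, 4, 1].
11 cycles on 299: each ℓ→(−1)^(ℓ−1), product (−1)^288 = +1.

+1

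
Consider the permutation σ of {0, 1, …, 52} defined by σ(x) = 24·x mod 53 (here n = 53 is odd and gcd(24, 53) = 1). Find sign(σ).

+1

Trace 28: π^k(28) = [28, 36, 16, 13, 47, 15, 42] for k=0..6.
Cycle type of π: 13×4 + 1; total 5 cycles.
With 5 cycles on 53 points, sign = (−1)^{53−5} = +1.
(24|53)_J = +1 (Zolotarev's lemma cross-check).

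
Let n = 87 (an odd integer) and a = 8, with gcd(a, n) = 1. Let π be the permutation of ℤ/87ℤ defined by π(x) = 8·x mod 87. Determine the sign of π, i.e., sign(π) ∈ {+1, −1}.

+1

Start at x=28: 28 → 50 → 52 → 68 → 22 → 2 → 16 → … (one orbit).
5 cycles of lengths [28, 28, 28, 2, 1].
5 cycles on 87: each ℓ→(−1)^(ℓ−1), product (−1)^82 = +1.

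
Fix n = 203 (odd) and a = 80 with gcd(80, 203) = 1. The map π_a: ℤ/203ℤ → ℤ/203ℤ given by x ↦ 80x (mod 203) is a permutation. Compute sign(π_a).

Orbit of 138 under x↦80x: [138, 78, 150, 23, 13, 25, 173]… (length divides ord_203(80)).
8 cycles of lengths [42, 42, 42, 42, 14, 14, 6, 1].
n − c = 203 − 8 = 195; sign = (−1)^195 = -1.

-1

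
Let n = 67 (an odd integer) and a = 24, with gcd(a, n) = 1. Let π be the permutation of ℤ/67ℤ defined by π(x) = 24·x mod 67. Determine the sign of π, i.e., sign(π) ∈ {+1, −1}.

Orbit of 59 under x↦24x: [59, 9, 15, 25, 64, 62, 14]… (length divides ord_67(24)).
Cycle lengths of π_24 on ℤ/67ℤ: [11, 11, 11, 11, 11, 11, 1]; 7 cycles in total.
7 cycles on 67: each ℓ→(−1)^(ℓ−1), product (−1)^60 = +1.
(24|67)_J = +1 (Zolotarev's lemma cross-check).

+1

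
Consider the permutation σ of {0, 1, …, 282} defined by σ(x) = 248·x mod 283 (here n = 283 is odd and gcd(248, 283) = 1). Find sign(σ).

Start at x=157: 157 → 165 → 168 → 63 → 59 → 199 → 110 → … (one orbit).
Cycle type of π: 141×2 + 1; total 3 cycles.
Σ(ℓ_i−1) = 283−3 = 280; sign = (−1)^280 = +1.
The Jacobi symbol (248|283) = +1 (Zolotarev) agrees.

+1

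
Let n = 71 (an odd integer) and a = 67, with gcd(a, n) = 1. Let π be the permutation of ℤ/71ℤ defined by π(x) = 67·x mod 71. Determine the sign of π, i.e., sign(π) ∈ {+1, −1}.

Trace 6: π^k(6) = [6, 47, 25, 42, 45, 33, 10] for k=0..6.
The orbit structure of x ↦ 67x mod 71: 2 orbits of sizes [70, 1].
sign(π) = (−1)^{n − #cycles} = (−1)^{71−2} = (−1)^69 = -1.
Zolotarev: (67|71) = -1, matching the cycle-count sign.

-1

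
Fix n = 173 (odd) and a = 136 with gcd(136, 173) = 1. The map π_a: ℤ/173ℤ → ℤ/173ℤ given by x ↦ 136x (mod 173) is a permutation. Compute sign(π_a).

Orbit of 118 under x↦136x: [118, 132, 133, 96, 81, 117, 169]… (length divides ord_173(136)).
Decompose π into cycles: lengths [43, 43, 43, 43, 1] (5 cycles, including the fixed point 0).
5 cycles on 173: each ℓ→(−1)^(ℓ−1), product (−1)^168 = +1.
Zolotarev: (136|173) = +1, matching the cycle-count sign.

+1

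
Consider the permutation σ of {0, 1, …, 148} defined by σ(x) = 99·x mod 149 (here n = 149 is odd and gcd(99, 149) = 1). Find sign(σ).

Orbit of 13 under x↦99x: [13, 95, 18, 143, 2, 49, 83]… (length divides ord_149(99)).
2 cycles of lengths [148, 1].
With 2 cycles on 149 points, sign = (−1)^{149−2} = -1.

-1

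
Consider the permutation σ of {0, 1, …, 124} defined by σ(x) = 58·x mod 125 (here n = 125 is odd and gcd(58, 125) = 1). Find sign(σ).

-1

Start at x=53: 53 → 74 → 42 → 61 → 38 → 79 → 82 → … (one orbit).
Cycle type of π: 100 + 20 + 4 + 1; total 4 cycles.
With 4 cycles on 125 points, sign = (−1)^{125−4} = -1.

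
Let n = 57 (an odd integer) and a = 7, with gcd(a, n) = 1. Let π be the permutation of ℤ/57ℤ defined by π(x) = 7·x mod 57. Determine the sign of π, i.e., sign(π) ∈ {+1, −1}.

+1

Trace 1: π^k(1) = [1, 7, 49] for k=0..2.
π_7 has 21 disjoint cycles with lengths [3, 3, 3, 3, 3, 3, 3, 3, 3, 3, 3, 3, 3, 3, 3, 3, 3, 3, 1, 1, 1] on {0,…,56}.
With 21 cycles on 57 points, sign = (−1)^{57−21} = +1.
Check: (7/57) = +1 by Zolotarev.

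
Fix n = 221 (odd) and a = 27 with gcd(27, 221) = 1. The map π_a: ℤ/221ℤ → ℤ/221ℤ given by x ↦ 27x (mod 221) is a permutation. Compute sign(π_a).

Orbit of 105 under x↦27x: [105, 183, 79, 144, 131, 1, 27]… (length divides ord_221(27)).
26 cycles of lengths [16, 16, 16, 16, 16, 16, 16, 16, 16, 16, 16, 16, 16, 1, 1, 1, 1, 1, 1, 1, 1, 1, 1, 1, 1, 1].
Σ(ℓ_i−1) = 221−26 = 195; sign = (−1)^195 = -1.
Check: (27/221) = -1 by Zolotarev.

-1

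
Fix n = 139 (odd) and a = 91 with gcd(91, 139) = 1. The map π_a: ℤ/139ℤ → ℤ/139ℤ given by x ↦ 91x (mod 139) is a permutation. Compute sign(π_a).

Orbit of 34 under x↦91x: [34, 36, 79, 100, 65, 77, 57]… (length divides ord_139(91)).
π_91 has 7 disjoint cycles with lengths [23, 23, 23, 23, 23, 23, 1] on {0,…,138}.
Σ(ℓ_i−1) = 139−7 = 132; sign = (−1)^132 = +1.
The Jacobi symbol (91|139) = +1 (Zolotarev) agrees.

+1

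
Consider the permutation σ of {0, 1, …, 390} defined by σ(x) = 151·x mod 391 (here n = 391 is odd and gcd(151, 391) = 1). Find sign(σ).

+1

Trace 223: π^k(223) = [223, 47, 59, 307, 219, 225, 349] for k=0..6.
Cycle lengths of π_151 on ℤ/391ℤ: [88, 88, 88, 88, 11, 11, 8, 8, 1]; 9 cycles in total.
391 − 9 = 382 transpositions; sign(π) = (−1)^382 = +1.
The Jacobi symbol (151|391) = +1 (Zolotarev) agrees.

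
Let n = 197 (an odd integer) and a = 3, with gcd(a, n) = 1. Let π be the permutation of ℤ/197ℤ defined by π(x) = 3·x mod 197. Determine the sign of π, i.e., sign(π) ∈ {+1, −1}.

-1

Start at x=194: 194 → 188 → 170 → 116 → 151 → 59 → 177 → … (one orbit).
π_3 has 2 disjoint cycles with lengths [196, 1] on {0,…,196}.
2 cycles on 197: each ℓ→(−1)^(ℓ−1), product (−1)^195 = -1.
(3|197)_J = -1 (Zolotarev's lemma cross-check).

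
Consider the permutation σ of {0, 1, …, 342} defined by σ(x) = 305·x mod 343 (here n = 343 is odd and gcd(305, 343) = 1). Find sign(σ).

+1

Orbit of 268 under x↦305x: [268, 106, 88, 86, 162, 18, 2]… (length divides ord_343(305)).
Decompose π into cycles: lengths [147, 147, 21, 21, 3, 3, 1] (7 cycles, including the fixed point 0).
343 − 7 = 336 transpositions; sign(π) = (−1)^336 = +1.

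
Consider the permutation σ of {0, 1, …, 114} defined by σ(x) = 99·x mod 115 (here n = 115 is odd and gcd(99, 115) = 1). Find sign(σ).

Trace 16: π^k(16) = [16, 89, 71, 14, 6, 19, 41] for k=0..6.
Cycle lengths of π_99 on ℤ/115ℤ: [22, 22, 22, 22, 22, 2, 2, 1]; 8 cycles in total.
n − c = 115 − 8 = 107; sign = (−1)^107 = -1.
The Jacobi symbol (99|115) = -1 (Zolotarev) agrees.

-1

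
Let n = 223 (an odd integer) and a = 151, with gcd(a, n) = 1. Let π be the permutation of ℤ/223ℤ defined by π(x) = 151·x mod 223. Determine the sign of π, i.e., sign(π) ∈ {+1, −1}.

-1

Trace 138: π^k(138) = [138, 99, 8, 93, 217, 209, 116] for k=0..6.
π_151 has 2 disjoint cycles with lengths [222, 1] on {0,…,222}.
With 2 cycles on 223 points, sign = (−1)^{223−2} = -1.
(151|223)_J = -1 (Zolotarev's lemma cross-check).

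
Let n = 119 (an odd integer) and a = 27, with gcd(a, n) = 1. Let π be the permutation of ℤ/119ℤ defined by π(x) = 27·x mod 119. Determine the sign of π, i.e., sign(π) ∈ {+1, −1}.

Orbit of 41 under x↦27x: [41, 36, 20, 64, 62, 8, 97]… (length divides ord_119(27)).
11 cycles of lengths [16, 16, 16, 16, 16, 16, 16, 2, 2, 2, 1].
sign(π) = (−1)^{n − #cycles} = (−1)^{119−11} = (−1)^108 = +1.
Via Zolotarev, sign(π_{27}) = (27|119) = +1.

+1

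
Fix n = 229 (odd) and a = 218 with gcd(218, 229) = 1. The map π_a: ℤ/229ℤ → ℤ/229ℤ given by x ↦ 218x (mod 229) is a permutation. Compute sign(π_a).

+1

Trace 53: π^k(53) = [53, 104, 1, 218, 121, 43, 214] for k=0..6.
Cycle type of π: 19×12 + 1; total 13 cycles.
229 − 13 = 216 transpositions; sign(π) = (−1)^216 = +1.
The Jacobi symbol (218|229) = +1 (Zolotarev) agrees.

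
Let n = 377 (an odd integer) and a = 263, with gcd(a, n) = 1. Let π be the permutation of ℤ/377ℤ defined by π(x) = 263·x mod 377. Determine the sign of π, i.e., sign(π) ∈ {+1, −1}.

-1

Orbit of 133 under x↦263x: [133, 295, 300, 107, 243, 196, 276]… (length divides ord_377(263)).
The orbit structure of x ↦ 263x mod 377: 10 orbits of sizes [84, 84, 84, 84, 28, 3, 3, 3, 3, 1].
10 cycles on 377: each ℓ→(−1)^(ℓ−1), product (−1)^367 = -1.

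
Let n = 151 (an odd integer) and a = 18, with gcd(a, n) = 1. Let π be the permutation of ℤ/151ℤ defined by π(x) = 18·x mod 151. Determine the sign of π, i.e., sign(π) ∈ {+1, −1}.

Trace 55: π^k(55) = [55, 84, 2, 36, 44, 37, 62] for k=0..6.
Cycle lengths of π_18 on ℤ/151ℤ: [75, 75, 1]; 3 cycles in total.
n − c = 151 − 3 = 148; sign = (−1)^148 = +1.

+1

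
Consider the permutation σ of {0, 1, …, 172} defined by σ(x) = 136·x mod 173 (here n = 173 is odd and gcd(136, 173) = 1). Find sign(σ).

+1

Orbit of 51 under x↦136x: [51, 16, 100, 106, 57, 140, 10]… (length divides ord_173(136)).
π_136 has 5 disjoint cycles with lengths [43, 43, 43, 43, 1] on {0,…,172}.
sign(π) = (−1)^{n − #cycles} = (−1)^{173−5} = (−1)^168 = +1.
(136|173)_J = +1 (Zolotarev's lemma cross-check).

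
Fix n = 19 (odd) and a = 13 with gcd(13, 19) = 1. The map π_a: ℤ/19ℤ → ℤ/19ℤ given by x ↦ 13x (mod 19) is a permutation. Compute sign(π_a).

Orbit of 4 under x↦13x: [4, 14, 11, 10, 16, 18, 6]… (length divides ord_19(13)).
π_13 has 2 disjoint cycles with lengths [18, 1] on {0,…,18}.
n − c = 19 − 2 = 17; sign = (−1)^17 = -1.

-1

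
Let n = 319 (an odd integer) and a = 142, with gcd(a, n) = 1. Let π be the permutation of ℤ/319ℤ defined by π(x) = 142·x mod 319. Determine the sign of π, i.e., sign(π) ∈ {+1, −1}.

Start at x=254: 254 → 21 → 111 → 131 → 100 → 164 → 1 → … (one orbit).
17 cycles of lengths [28, 28, 28, 28, 28, 28, 28, 28, 28, 28, 28, 2, 2, 2, 2, 2, 1].
n − c = 319 − 17 = 302; sign = (−1)^302 = +1.
The Jacobi symbol (142|319) = +1 (Zolotarev) agrees.

+1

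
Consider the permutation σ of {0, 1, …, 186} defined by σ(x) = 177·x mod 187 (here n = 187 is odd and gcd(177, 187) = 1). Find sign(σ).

-1

Orbit of 56 under x↦177x: [56, 1, 177, 100, 122, 89, 45]… (length divides ord_187(177)).
The orbit structure of x ↦ 177x mod 187: 22 orbits of sizes [16, 16, 16, 16, 16, 16, 16, 16, 16, 16, 16, 1, 1, 1, 1, 1, 1, 1, 1, 1, 1, 1].
With 22 cycles on 187 points, sign = (−1)^{187−22} = -1.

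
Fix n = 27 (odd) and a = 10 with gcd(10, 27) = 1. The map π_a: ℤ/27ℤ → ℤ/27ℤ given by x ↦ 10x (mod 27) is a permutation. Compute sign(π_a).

+1

Orbit of 10 under x↦10x: [10, 19, 1]… (length divides ord_27(10)).
Decompose π into cycles: lengths [3, 3, 3, 3, 3, 3, 1, 1, 1, 1, 1, 1, 1, 1, 1] (15 cycles, including the fixed point 0).
27 − 15 = 12 transpositions; sign(π) = (−1)^12 = +1.
Via Zolotarev, sign(π_{10}) = (10|27) = +1.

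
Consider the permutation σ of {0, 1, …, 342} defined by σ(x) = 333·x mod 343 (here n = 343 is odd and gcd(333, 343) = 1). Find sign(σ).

+1

Start at x=102: 102 → 9 → 253 → 214 → 261 → 134 → 32 → … (one orbit).
Cycle type of π: 147×2 + 21×2 + 3×2 + 1; total 7 cycles.
sign(π) = (−1)^{n − #cycles} = (−1)^{343−7} = (−1)^336 = +1.
The Jacobi symbol (333|343) = +1 (Zolotarev) agrees.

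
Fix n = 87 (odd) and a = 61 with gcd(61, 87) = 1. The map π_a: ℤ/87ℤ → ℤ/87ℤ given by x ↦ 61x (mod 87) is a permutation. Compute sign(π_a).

-1

Orbit of 1 under x↦61x: [1, 61, 67, 85, 52, 40, 4]… (length divides ord_87(61)).
Cycle lengths of π_61 on ℤ/87ℤ: [28, 28, 28, 1, 1, 1]; 6 cycles in total.
sign(π) = (−1)^{n − #cycles} = (−1)^{87−6} = (−1)^81 = -1.
Zolotarev: (61|87) = -1, matching the cycle-count sign.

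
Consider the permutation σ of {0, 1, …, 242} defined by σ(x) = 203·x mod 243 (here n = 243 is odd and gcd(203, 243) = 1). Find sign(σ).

Orbit of 73 under x↦203x: [73, 239, 160, 161, 121, 20, 172]… (length divides ord_243(203)).
6 cycles of lengths [162, 54, 18, 6, 2, 1].
243 − 6 = 237 transpositions; sign(π) = (−1)^237 = -1.

-1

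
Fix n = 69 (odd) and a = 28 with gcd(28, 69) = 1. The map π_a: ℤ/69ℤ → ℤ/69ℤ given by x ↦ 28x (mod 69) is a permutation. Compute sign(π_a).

Trace 10: π^k(10) = [10, 4, 43, 31, 40, 16, 34] for k=0..6.
Decompose π into cycles: lengths [22, 22, 22, 1, 1, 1] (6 cycles, including the fixed point 0).
With 6 cycles on 69 points, sign = (−1)^{69−6} = -1.

-1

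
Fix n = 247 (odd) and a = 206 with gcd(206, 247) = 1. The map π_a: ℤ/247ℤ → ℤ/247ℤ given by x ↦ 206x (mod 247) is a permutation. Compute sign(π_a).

Orbit of 85 under x↦206x: [85, 220, 119, 61, 216, 36, 6]… (length divides ord_247(206)).
Cycle lengths of π_206 on ℤ/247ℤ: [36, 36, 36, 36, 36, 36, 12, 9, 9, 1]; 10 cycles in total.
10 cycles on 247: each ℓ→(−1)^(ℓ−1), product (−1)^237 = -1.
Zolotarev: (206|247) = -1, matching the cycle-count sign.

-1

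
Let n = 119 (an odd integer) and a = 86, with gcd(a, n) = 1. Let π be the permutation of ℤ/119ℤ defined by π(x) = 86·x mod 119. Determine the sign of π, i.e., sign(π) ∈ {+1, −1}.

Trace 1: π^k(1) = [1, 86, 18] for k=0..2.
51 cycles of lengths [3, 3, 3, 3, 3, 3, 3, 3, 3, 3, 3, 3, 3, 3, 3, 3, 3, 3, 3, 3, 3, 3, 3, 3, 3, 3, 3, 3, 3, 3, 3, 3, 3, 3, 1, 1, 1, 1, 1, 1, 1, 1, 1, 1, 1, 1, 1, 1, 1, 1, 1].
n − c = 119 − 51 = 68; sign = (−1)^68 = +1.

+1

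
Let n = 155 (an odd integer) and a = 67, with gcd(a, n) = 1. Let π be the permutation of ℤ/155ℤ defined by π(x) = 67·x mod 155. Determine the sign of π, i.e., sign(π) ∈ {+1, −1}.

Orbit of 129 under x↦67x: [129, 118, 1, 67, 149, 63, 36]… (length divides ord_155(67)).
22 cycles of lengths [12, 12, 12, 12, 12, 12, 12, 12, 12, 12, 4, 3, 3, 3, 3, 3, 3, 3, 3, 3, 3, 1].
With 22 cycles on 155 points, sign = (−1)^{155−22} = -1.
The Jacobi symbol (67|155) = -1 (Zolotarev) agrees.

-1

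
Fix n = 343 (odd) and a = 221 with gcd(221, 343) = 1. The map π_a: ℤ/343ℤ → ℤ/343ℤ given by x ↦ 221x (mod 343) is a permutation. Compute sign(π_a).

Start at x=137: 137 → 93 → 316 → 207 → 128 → 162 → 130 → … (one orbit).
The orbit structure of x ↦ 221x mod 343: 7 orbits of sizes [147, 147, 21, 21, 3, 3, 1].
7 cycles on 343: each ℓ→(−1)^(ℓ−1), product (−1)^336 = +1.
Check: (221/343) = +1 by Zolotarev.

+1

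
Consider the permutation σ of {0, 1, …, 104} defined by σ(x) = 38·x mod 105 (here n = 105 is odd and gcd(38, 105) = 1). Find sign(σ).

Start at x=46: 46 → 68 → 64 → 17 → 16 → 83 → 4 → … (one orbit).
14 cycles of lengths [12, 12, 12, 12, 12, 12, 6, 6, 6, 4, 4, 4, 2, 1].
sign(π) = (−1)^{n − #cycles} = (−1)^{105−14} = (−1)^91 = -1.
Check: (38/105) = -1 by Zolotarev.

-1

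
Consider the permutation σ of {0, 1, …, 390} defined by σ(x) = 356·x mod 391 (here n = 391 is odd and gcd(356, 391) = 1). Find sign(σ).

Trace 356: π^k(356) = [356, 52, 135, 358, 373, 239, 237] for k=0..6.
Decompose π into cycles: lengths [22, 22, 22, 22, 22, 22, 22, 22, 22, 22, 22, 22, 22, 22, 22, 22, 22, 2, 2, 2, 2, 2, 2, 2, 2, 1] (26 cycles, including the fixed point 0).
sign(π) = (−1)^{n − #cycles} = (−1)^{391−26} = (−1)^365 = -1.
Check: (356/391) = -1 by Zolotarev.

-1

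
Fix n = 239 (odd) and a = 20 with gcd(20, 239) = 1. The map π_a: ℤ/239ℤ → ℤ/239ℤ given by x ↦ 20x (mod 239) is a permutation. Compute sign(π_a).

Trace 32: π^k(32) = [32, 162, 133, 31, 142, 211, 157] for k=0..6.
Cycle type of π: 119×2 + 1; total 3 cycles.
3 cycles on 239: each ℓ→(−1)^(ℓ−1), product (−1)^236 = +1.

+1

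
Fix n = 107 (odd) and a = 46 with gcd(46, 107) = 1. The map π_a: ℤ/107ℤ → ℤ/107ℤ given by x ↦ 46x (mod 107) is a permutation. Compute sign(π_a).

Trace 14: π^k(14) = [14, 2, 92, 59, 39, 82, 27] for k=0..6.
2 cycles of lengths [106, 1].
Σ(ℓ_i−1) = 107−2 = 105; sign = (−1)^105 = -1.
The Jacobi symbol (46|107) = -1 (Zolotarev) agrees.

-1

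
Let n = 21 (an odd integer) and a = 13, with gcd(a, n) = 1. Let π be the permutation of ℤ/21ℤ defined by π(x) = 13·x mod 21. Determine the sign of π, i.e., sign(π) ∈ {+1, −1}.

-1

Start at x=1: 1 → 13 → 1 (one orbit).
12 cycles of lengths [2, 2, 2, 2, 2, 2, 2, 2, 2, 1, 1, 1].
21 − 12 = 9 transpositions; sign(π) = (−1)^9 = -1.
Zolotarev: (13|21) = -1, matching the cycle-count sign.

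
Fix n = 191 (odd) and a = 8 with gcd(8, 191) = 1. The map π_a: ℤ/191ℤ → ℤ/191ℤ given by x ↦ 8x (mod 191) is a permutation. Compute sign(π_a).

+1

Orbit of 147 under x↦8x: [147, 30, 49, 10, 80, 67, 154]… (length divides ord_191(8)).
Decompose π into cycles: lengths [95, 95, 1] (3 cycles, including the fixed point 0).
With 3 cycles on 191 points, sign = (−1)^{191−3} = +1.
Zolotarev: (8|191) = +1, matching the cycle-count sign.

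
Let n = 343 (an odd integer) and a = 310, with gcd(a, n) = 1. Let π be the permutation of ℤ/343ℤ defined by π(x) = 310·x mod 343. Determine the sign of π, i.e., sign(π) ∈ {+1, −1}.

Start at x=116: 116 → 288 → 100 → 130 → 169 → 254 → 193 → … (one orbit).
7 cycles of lengths [147, 147, 21, 21, 3, 3, 1].
Σ(ℓ_i−1) = 343−7 = 336; sign = (−1)^336 = +1.
Via Zolotarev, sign(π_{310}) = (310|343) = +1.

+1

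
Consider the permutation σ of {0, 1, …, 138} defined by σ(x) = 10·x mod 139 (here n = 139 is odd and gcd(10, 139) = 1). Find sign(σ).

-1

Start at x=74: 74 → 45 → 33 → 52 → 103 → 57 → 14 → … (one orbit).
Cycle type of π: 46×3 + 1; total 4 cycles.
4 cycles on 139: each ℓ→(−1)^(ℓ−1), product (−1)^135 = -1.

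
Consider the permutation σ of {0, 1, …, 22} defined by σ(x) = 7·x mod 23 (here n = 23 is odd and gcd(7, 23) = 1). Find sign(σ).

Start at x=7: 7 → 3 → 21 → 9 → 17 → 4 → 5 → … (one orbit).
The orbit structure of x ↦ 7x mod 23: 2 orbits of sizes [22, 1].
2 cycles on 23: each ℓ→(−1)^(ℓ−1), product (−1)^21 = -1.
(7|23)_J = -1 (Zolotarev's lemma cross-check).

-1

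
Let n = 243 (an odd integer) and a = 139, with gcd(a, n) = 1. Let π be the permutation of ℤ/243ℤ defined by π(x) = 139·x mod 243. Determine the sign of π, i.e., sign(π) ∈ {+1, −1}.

Trace 31: π^k(31) = [31, 178, 199, 202, 133, 19, 211] for k=0..6.
Cycle type of π: 81×2 + 27×2 + 9×2 + 3×2 + 1×3; total 11 cycles.
n − c = 243 − 11 = 232; sign = (−1)^232 = +1.

+1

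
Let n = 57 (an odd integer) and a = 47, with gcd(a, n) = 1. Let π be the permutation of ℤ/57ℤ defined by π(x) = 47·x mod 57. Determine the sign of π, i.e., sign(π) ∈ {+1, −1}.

-1

Start at x=55: 55 → 20 → 28 → 5 → 7 → 44 → 16 → … (one orbit).
Cycle type of π: 18×2 + 9×2 + 2 + 1; total 6 cycles.
sign(π) = (−1)^{n − #cycles} = (−1)^{57−6} = (−1)^51 = -1.
(47|57)_J = -1 (Zolotarev's lemma cross-check).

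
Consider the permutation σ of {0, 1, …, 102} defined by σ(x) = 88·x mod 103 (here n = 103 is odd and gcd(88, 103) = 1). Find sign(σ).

Start at x=2: 2 → 73 → 38 → 48 → 1 → 88 → 19 → … (one orbit).
Cycle lengths of π_88 on ℤ/103ℤ: [102, 1]; 2 cycles in total.
103 − 2 = 101 transpositions; sign(π) = (−1)^101 = -1.

-1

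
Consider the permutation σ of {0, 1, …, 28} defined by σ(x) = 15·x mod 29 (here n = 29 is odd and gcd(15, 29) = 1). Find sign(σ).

-1

Start at x=17: 17 → 23 → 26 → 13 → 21 → 25 → 27 → … (one orbit).
Decompose π into cycles: lengths [28, 1] (2 cycles, including the fixed point 0).
n − c = 29 − 2 = 27; sign = (−1)^27 = -1.
Zolotarev: (15|29) = -1, matching the cycle-count sign.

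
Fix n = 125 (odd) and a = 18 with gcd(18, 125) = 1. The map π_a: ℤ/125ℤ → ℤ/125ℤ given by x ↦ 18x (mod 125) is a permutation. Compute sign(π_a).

Start at x=26: 26 → 93 → 49 → 7 → 1 → 18 → 74 → … (one orbit).
Cycle lengths of π_18 on ℤ/125ℤ: [20, 20, 20, 20, 20, 4, 4, 4, 4, 4, 4, 1]; 12 cycles in total.
n − c = 125 − 12 = 113; sign = (−1)^113 = -1.
Via Zolotarev, sign(π_{18}) = (18|125) = -1.

-1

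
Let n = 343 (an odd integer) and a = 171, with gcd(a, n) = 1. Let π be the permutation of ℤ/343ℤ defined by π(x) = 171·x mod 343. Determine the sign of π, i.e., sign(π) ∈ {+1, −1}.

Trace 304: π^k(304) = [304, 191, 76, 305, 19, 162, 262] for k=0..6.
π_171 has 4 disjoint cycles with lengths [294, 42, 6, 1] on {0,…,342}.
Σ(ℓ_i−1) = 343−4 = 339; sign = (−1)^339 = -1.
The Jacobi symbol (171|343) = -1 (Zolotarev) agrees.

-1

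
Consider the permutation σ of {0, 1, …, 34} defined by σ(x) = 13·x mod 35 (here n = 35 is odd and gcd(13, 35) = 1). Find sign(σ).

+1

Trace 27: π^k(27) = [27, 1, 13, 29] for k=0..3.
Cycle lengths of π_13 on ℤ/35ℤ: [4, 4, 4, 4, 4, 4, 4, 2, 2, 2, 1]; 11 cycles in total.
35 − 11 = 24 transpositions; sign(π) = (−1)^24 = +1.
(13|35)_J = +1 (Zolotarev's lemma cross-check).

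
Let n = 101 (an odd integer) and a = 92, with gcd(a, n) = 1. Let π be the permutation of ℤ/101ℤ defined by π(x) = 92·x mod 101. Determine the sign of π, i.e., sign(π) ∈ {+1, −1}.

Orbit of 36 under x↦92x: [36, 80, 88, 16, 58, 84, 52]… (length divides ord_101(92)).
π_92 has 5 disjoint cycles with lengths [25, 25, 25, 25, 1] on {0,…,100}.
5 cycles on 101: each ℓ→(−1)^(ℓ−1), product (−1)^96 = +1.

+1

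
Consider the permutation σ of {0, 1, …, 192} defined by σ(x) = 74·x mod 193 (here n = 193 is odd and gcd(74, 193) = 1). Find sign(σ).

-1

Orbit of 122 under x↦74x: [122, 150, 99, 185, 180, 3, 29]… (length divides ord_193(74)).
4 cycles of lengths [64, 64, 64, 1].
With 4 cycles on 193 points, sign = (−1)^{193−4} = -1.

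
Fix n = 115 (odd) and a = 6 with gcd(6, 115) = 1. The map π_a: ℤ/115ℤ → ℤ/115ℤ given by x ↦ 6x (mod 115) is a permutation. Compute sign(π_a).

Start at x=6: 6 → 36 → 101 → 31 → 71 → 81 → 26 → … (one orbit).
Cycle lengths of π_6 on ℤ/115ℤ: [11, 11, 11, 11, 11, 11, 11, 11, 11, 11, 1, 1, 1, 1, 1]; 15 cycles in total.
sign(π) = (−1)^{n − #cycles} = (−1)^{115−15} = (−1)^100 = +1.
Zolotarev: (6|115) = +1, matching the cycle-count sign.

+1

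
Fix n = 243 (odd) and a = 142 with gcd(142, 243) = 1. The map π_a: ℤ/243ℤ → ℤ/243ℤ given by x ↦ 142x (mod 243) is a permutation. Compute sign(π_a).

Start at x=106: 106 → 229 → 199 → 70 → 220 → 136 → 115 → … (one orbit).
11 cycles of lengths [81, 81, 27, 27, 9, 9, 3, 3, 1, 1, 1].
243 − 11 = 232 transpositions; sign(π) = (−1)^232 = +1.

+1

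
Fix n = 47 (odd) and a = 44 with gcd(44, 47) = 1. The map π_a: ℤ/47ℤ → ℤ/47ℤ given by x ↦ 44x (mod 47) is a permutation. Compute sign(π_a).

-1

Trace 25: π^k(25) = [25, 19, 37, 30, 4, 35, 36] for k=0..6.
The orbit structure of x ↦ 44x mod 47: 2 orbits of sizes [46, 1].
n − c = 47 − 2 = 45; sign = (−1)^45 = -1.
Check: (44/47) = -1 by Zolotarev.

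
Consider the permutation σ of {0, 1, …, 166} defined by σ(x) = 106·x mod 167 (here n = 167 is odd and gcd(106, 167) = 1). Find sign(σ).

Start at x=73: 73 → 56 → 91 → 127 → 102 → 124 → 118 → … (one orbit).
Cycle type of π: 166 + 1; total 2 cycles.
167 − 2 = 165 transpositions; sign(π) = (−1)^165 = -1.
The Jacobi symbol (106|167) = -1 (Zolotarev) agrees.

-1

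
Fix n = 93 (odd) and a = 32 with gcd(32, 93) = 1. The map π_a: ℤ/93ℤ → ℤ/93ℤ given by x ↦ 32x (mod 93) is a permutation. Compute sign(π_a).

-1

Orbit of 1 under x↦32x: [1, 32]… (length divides ord_93(32)).
Cycle lengths of π_32 on ℤ/93ℤ: [2, 2, 2, 2, 2, 2, 2, 2, 2, 2, 2, 2, 2, 2, 2, 2, 2, 2, 2, 2, 2, 2, 2, 2, 2, 2, 2, 2, 2, 2, 2, 1, 1, 1, 1, 1, 1, 1, 1, 1, 1, 1, 1, 1, 1, 1, 1, 1, 1, 1, 1, 1, 1, 1, 1, 1, 1, 1, 1, 1, 1, 1]; 62 cycles in total.
93 − 62 = 31 transpositions; sign(π) = (−1)^31 = -1.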